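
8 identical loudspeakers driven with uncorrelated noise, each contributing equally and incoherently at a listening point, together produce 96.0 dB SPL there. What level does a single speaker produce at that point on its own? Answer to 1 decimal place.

8 equal incoherent sources add 10·log₁₀(8) = 9.03 dB over one source.
L_one = 96.0 − 9.03 = 87.0 dB SPL.

87.0 dB SPL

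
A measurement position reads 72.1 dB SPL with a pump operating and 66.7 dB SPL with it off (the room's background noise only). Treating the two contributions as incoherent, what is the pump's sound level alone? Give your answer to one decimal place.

Background correction is a power subtraction:
L_src = 10·log₁₀(10^(72.1/10) − 10^(66.7/10)) = 10·log₁₀(11540000) = 70.6 dB SPL.

70.6 dB SPL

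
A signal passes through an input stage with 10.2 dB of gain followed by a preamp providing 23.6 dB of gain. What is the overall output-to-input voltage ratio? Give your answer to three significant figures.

Net gain = 10.2 + 23.6 = 33.8 dB.
Voltage ratio = 10^(33.8/20) = 49.0.

49.0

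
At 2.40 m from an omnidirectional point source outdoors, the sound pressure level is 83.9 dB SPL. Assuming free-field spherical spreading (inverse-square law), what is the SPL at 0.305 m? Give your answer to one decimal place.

Free-field point source: level drops by 20·log₁₀ of the distance ratio.
ΔL = −20·log₁₀(0.305/2.40) = 17.92 dB, so L₂ = 83.9 + (17.92) = 101.8 dB SPL.

101.8 dB SPL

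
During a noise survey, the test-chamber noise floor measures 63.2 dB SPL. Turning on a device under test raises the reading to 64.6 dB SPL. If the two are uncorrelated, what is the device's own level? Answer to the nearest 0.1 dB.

59.0 dB SPL

Background correction is a power subtraction:
L_src = 10·log₁₀(10^(64.6/10) − 10^(63.2/10)) = 10·log₁₀(794700) = 59.0 dB SPL.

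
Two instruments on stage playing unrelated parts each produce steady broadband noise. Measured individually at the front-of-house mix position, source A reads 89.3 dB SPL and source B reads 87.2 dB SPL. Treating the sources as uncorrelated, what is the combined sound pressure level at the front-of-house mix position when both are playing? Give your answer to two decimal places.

Incoherent sources sum as intensities:
L_total = 10·log₁₀(10^(89.3/10) + 10^(87.2/10)) = 10·log₁₀(1376000000) = 91.39 dB SPL.

91.39 dB SPL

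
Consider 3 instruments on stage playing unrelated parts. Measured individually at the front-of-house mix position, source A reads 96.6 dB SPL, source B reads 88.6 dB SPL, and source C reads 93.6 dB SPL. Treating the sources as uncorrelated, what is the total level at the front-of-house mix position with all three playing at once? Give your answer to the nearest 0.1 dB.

Add the sources as powers (linear), then convert back to dB:
L_total = 10·log₁₀(10^(96.6/10) + 10^(88.6/10) + 10^(93.6/10)) = 10·log₁₀(7586000000) = 98.8 dB SPL.

98.8 dB SPL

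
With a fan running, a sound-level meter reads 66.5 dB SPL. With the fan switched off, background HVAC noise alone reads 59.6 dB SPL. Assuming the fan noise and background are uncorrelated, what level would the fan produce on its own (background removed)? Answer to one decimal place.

65.5 dB SPL

Background correction is a power subtraction:
L_src = 10·log₁₀(10^(66.5/10) − 10^(59.6/10)) = 10·log₁₀(3555000) = 65.5 dB SPL.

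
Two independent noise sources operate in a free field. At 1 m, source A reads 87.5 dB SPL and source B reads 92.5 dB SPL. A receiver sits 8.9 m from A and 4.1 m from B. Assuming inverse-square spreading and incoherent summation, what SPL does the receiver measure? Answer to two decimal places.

At the listener: L_A = 87.5 − 20·log₁₀(8.9) = 68.512 dB; L_B = 92.5 − 20·log₁₀(4.1) = 80.244 dB.
Combined: 10·log₁₀(10^(68.512/10)+10^(80.244/10)) = 80.53 dB SPL.

80.53 dB SPL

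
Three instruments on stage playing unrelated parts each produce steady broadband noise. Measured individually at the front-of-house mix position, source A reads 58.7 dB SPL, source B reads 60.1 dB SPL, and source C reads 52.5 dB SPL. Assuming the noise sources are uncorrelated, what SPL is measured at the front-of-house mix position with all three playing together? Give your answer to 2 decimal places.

Uncorrelated sources add in intensity (power), not in dB.
L_total = 10·log₁₀(10^(58.7/10) + 10^(60.1/10) + 10^(52.5/10)) = 10·log₁₀(1942000) = 62.88 dB SPL.

62.88 dB SPL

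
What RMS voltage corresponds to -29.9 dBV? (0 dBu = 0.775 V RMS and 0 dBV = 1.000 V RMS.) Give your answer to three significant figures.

V = 1.000 V × 10^(-29.9/20).
= 1.000 × 0.03199 = 0.0320 V.

0.0320 V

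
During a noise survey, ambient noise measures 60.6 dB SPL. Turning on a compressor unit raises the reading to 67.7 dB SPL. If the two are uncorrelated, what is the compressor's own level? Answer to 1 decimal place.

66.8 dB SPL

Background correction is a power subtraction:
L_src = 10·log₁₀(10^(67.7/10) − 10^(60.6/10)) = 10·log₁₀(4740000) = 66.8 dB SPL.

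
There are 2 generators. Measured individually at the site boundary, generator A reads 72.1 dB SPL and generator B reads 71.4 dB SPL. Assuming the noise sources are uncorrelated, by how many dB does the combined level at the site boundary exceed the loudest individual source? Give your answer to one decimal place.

Incoherent sources sum as intensities:
L_total = 10·log₁₀(10^(72.1/10) + 10^(71.4/10)) = 74.77 dB SPL.
Excess over the loudest (72.1 dB): 74.77 − 72.1 = 2.7 dB.

2.7 dB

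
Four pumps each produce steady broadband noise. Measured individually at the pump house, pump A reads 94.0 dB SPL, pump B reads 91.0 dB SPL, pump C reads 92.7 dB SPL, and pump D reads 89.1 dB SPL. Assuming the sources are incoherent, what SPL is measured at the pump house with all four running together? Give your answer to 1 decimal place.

98.1 dB SPL

Add the sources as powers (linear), then convert back to dB:
L_total = 10·log₁₀(10^(94.0/10) + 10^(91.0/10) + 10^(92.7/10) + 10^(89.1/10)) = 10·log₁₀(6446000000) = 98.1 dB SPL.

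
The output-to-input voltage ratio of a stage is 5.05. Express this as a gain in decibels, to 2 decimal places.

14.07 dB

For a voltage ratio, dB = 20·log₁₀(V₂/V₁).
20·log₁₀(5.05) = 14.07 dB.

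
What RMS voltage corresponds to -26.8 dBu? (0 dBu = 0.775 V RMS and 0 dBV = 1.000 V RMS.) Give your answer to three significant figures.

0.0354 V

V = 0.775 V × 10^(-26.8/20).
= 0.775 × 0.04571 = 0.0354 V.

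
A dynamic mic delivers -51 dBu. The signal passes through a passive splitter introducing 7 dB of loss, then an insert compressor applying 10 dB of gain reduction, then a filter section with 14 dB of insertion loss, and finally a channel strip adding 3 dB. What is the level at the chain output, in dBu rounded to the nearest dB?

-79 dBu

Gain stages sum in dB:
-51 − 7 − 10 − 14 + 3 = -79 dBu.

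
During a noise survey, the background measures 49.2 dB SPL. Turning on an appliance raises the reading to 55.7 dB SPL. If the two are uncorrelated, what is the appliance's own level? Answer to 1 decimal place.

54.6 dB SPL

Subtract intensities: L_src = 10·log₁₀(10^(L_total/10) − 10^(L_bg/10)).
L_src = 10·log₁₀(10^(55.7/10) − 10^(49.2/10)) = 10·log₁₀(288400) = 54.6 dB SPL.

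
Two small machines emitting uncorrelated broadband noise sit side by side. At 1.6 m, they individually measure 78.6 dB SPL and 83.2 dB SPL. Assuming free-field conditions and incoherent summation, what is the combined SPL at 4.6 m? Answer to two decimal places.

75.32 dB SPL

Combined at 1.6 m: 10·log₁₀(10^(78.6/10)+10^(83.2/10)) = 84.493 dB SPL.
Then apply −20·log₁₀(4.6/1.6) = -9.173 dB → 75.32 dB SPL.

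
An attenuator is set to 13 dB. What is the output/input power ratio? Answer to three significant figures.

Power ratio = 10^(dB/10).
10^(-13/10) = 10^(-1.300) = 0.0501.

0.0501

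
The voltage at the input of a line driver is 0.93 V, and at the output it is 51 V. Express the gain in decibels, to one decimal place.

34.8 dB

Voltage is an amplitude quantity, so gain = 20·log₁₀(V_out/V_in).
20·log₁₀(51/0.93) = 20·log₁₀(54.84) = 34.8 dB.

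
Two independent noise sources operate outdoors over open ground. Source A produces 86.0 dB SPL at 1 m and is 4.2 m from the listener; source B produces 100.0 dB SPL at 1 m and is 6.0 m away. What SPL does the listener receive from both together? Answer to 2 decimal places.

At the listener: L_A = 86.0 − 20·log₁₀(4.2) = 73.535 dB; L_B = 100.0 − 20·log₁₀(6.0) = 84.437 dB.
Combined: 10·log₁₀(10^(73.535/10)+10^(84.437/10)) = 84.78 dB SPL.

84.78 dB SPL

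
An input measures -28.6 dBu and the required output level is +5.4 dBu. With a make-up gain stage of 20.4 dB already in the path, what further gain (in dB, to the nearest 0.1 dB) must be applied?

The required make-up gain is the shortfall in the dB sum.
G = +5.4 − (-28.6) − 20.4 = 13.6 dB.

13.6 dB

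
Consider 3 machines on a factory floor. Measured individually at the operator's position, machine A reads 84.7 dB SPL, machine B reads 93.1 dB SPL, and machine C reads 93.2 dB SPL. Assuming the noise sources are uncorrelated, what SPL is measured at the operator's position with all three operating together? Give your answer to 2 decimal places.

96.46 dB SPL

Uncorrelated sources add in intensity (power), not in dB.
L_total = 10·log₁₀(10^(84.7/10) + 10^(93.1/10) + 10^(93.2/10)) = 10·log₁₀(4426000000) = 96.46 dB SPL.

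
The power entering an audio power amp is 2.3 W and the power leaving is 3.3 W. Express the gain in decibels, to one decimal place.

1.6 dB

For a power ratio, dB = 10·log₁₀(P₂/P₁).
10·log₁₀(3.3/2.3) = 10·log₁₀(1.435) = 1.6 dB.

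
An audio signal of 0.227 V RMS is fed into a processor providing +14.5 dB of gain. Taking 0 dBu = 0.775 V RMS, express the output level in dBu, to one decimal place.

Input level: 20·log₁₀(0.227/0.775) = -10.67 dBu.
Output: -10.67 + 14.5 = +3.8 dBu.

+3.8 dBu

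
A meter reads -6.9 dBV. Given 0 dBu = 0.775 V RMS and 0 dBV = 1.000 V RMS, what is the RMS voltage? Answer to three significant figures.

V = 1.000 V × 10^(-6.9/20).
= 1.000 × 0.4519 = 0.452 V.

0.452 V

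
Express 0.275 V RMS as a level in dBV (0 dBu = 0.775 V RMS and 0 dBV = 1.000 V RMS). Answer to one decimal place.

-11.2 dBV

dBV = 20·log₁₀(V / 1.000 V).
20·log₁₀(0.275/1.000) = -11.2 dBV.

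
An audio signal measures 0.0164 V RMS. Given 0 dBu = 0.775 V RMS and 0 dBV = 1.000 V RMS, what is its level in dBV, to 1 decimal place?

dBV = 20·log₁₀(V / 1.000 V).
20·log₁₀(0.0164/1.000) = -35.7 dBV.

-35.7 dBV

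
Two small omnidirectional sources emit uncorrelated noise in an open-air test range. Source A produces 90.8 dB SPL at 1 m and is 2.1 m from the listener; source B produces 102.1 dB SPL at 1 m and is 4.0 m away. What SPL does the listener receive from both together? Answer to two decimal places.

At the listener: L_A = 90.8 − 20·log₁₀(2.1) = 84.356 dB; L_B = 102.1 − 20·log₁₀(4.0) = 90.059 dB.
Combined: 10·log₁₀(10^(84.356/10)+10^(90.059/10)) = 91.09 dB SPL.

91.09 dB SPL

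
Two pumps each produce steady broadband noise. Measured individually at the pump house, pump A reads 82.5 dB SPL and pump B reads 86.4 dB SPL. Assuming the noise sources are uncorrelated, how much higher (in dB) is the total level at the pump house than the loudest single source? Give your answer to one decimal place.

Add the sources as powers (linear), then convert back to dB:
L_total = 10·log₁₀(10^(82.5/10) + 10^(86.4/10)) = 87.88 dB SPL.
Excess over the loudest (86.4 dB): 87.88 − 86.4 = 1.5 dB.

1.5 dB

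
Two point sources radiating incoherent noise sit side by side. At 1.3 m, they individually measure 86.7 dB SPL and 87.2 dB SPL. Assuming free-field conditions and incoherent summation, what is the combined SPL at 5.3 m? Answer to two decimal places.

77.76 dB SPL

Combined at 1.3 m: 10·log₁₀(10^(86.7/10)+10^(87.2/10)) = 89.967 dB SPL.
Then apply −20·log₁₀(5.3/1.3) = -12.207 dB → 77.76 dB SPL.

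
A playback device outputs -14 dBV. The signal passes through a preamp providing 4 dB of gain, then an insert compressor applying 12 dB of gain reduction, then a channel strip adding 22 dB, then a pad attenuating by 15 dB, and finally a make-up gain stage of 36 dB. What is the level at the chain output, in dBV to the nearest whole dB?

Gain stages sum in dB:
-14 + 4 − 12 + 22 − 15 + 36 = +21 dBV.

+21 dBV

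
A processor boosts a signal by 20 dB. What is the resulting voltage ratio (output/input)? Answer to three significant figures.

10.0

Voltage ratio = 10^(dB/20).
10^(20/20) = 10^(1.000) = 10.0.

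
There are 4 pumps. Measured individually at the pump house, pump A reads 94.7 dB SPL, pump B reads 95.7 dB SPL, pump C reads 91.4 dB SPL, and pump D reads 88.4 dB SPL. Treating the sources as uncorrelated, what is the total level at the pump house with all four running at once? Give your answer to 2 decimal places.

99.41 dB SPL

Incoherent sources sum as intensities:
L_total = 10·log₁₀(10^(94.7/10) + 10^(95.7/10) + 10^(91.4/10) + 10^(88.4/10)) = 10·log₁₀(8739000000) = 99.41 dB SPL.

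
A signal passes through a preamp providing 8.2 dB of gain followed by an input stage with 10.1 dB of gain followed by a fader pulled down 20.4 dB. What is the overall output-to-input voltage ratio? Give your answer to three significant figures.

Net gain = 8.2 + 10.1 + (−20.4) = -2.1 dB.
Voltage ratio = 10^(-2.1/20) = 0.785.

0.785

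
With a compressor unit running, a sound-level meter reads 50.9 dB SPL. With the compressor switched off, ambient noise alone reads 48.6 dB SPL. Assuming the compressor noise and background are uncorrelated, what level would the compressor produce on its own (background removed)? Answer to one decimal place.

47.0 dB SPL

Remove the background by subtracting linear intensities:
L_src = 10·log₁₀(10^(50.9/10) − 10^(48.6/10)) = 10·log₁₀(50580) = 47.0 dB SPL.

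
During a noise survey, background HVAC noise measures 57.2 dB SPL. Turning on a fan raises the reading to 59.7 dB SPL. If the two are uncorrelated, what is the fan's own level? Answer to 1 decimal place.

Background correction is a power subtraction:
L_src = 10·log₁₀(10^(59.7/10) − 10^(57.2/10)) = 10·log₁₀(408400) = 56.1 dB SPL.

56.1 dB SPL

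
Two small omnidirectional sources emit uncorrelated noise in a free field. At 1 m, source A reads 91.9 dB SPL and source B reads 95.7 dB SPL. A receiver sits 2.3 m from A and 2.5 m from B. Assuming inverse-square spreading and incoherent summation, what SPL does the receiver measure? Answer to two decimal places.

At the listener: L_A = 91.9 − 20·log₁₀(2.3) = 84.665 dB; L_B = 95.7 − 20·log₁₀(2.5) = 87.741 dB.
Combined: 10·log₁₀(10^(84.665/10)+10^(87.741/10)) = 89.48 dB SPL.

89.48 dB SPL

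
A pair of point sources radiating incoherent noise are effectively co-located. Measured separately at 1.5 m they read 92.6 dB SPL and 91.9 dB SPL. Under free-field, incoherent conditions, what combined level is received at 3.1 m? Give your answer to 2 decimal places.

88.97 dB SPL

Combined at 1.5 m: 10·log₁₀(10^(92.6/10)+10^(91.9/10)) = 95.274 dB SPL.
Then apply −20·log₁₀(3.1/1.5) = -6.305 dB → 88.97 dB SPL.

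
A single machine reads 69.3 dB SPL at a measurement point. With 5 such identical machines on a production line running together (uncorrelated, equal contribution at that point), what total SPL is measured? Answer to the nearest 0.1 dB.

5 equal incoherent sources raise the level by 10·log₁₀(5) = 6.99 dB.
L_total = 69.3 + 6.99 = 76.3 dB SPL.

76.3 dB SPL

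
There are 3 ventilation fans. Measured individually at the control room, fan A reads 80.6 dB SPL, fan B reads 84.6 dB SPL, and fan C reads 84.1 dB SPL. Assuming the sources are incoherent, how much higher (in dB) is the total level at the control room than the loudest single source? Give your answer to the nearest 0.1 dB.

Add the sources as powers (linear), then convert back to dB:
L_total = 10·log₁₀(10^(80.6/10) + 10^(84.6/10) + 10^(84.1/10)) = 88.20 dB SPL.
Excess over the loudest (84.6 dB): 88.20 − 84.6 = 3.6 dB.

3.6 dB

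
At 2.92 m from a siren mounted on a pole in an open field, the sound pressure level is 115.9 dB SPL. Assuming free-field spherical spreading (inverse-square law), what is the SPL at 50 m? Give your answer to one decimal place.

91.2 dB SPL

For a point source in a free field, ΔL = −20·log₁₀(d₂/d₁).
ΔL = −20·log₁₀(50/2.92) = -24.67 dB, so L₂ = 115.9 + (-24.67) = 91.2 dB SPL.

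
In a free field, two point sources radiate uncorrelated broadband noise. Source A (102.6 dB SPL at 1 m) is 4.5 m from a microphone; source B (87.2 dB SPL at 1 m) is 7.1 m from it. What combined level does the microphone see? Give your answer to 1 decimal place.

89.6 dB SPL

At the listener: L_A = 102.6 − 20·log₁₀(4.5) = 89.54 dB; L_B = 87.2 − 20·log₁₀(7.1) = 70.17 dB.
Combined: 10·log₁₀(10^(89.54/10)+10^(70.17/10)) = 89.6 dB SPL.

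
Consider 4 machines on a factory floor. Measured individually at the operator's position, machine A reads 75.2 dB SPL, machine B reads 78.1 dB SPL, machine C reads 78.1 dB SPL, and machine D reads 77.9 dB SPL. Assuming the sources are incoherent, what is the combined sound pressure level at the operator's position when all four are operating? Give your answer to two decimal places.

83.50 dB SPL

Uncorrelated sources add in intensity (power), not in dB.
L_total = 10·log₁₀(10^(75.2/10) + 10^(78.1/10) + 10^(78.1/10) + 10^(77.9/10)) = 10·log₁₀(223900000) = 83.50 dB SPL.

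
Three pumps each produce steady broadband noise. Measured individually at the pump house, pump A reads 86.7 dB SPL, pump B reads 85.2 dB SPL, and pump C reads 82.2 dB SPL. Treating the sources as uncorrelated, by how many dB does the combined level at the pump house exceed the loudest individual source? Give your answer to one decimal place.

3.1 dB

Add the sources as powers (linear), then convert back to dB:
L_total = 10·log₁₀(10^(86.7/10) + 10^(85.2/10) + 10^(82.2/10)) = 89.84 dB SPL.
Excess over the loudest (86.7 dB): 89.84 − 86.7 = 3.1 dB.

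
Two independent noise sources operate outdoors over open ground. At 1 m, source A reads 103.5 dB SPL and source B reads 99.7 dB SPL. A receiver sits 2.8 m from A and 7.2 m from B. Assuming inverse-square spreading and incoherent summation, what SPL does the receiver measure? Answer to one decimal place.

At the listener: L_A = 103.5 − 20·log₁₀(2.8) = 94.56 dB; L_B = 99.7 − 20·log₁₀(7.2) = 82.55 dB.
Combined: 10·log₁₀(10^(94.56/10)+10^(82.55/10)) = 94.8 dB SPL.

94.8 dB SPL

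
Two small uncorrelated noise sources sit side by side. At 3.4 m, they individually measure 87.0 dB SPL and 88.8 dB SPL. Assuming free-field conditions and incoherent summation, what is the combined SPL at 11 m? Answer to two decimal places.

Combined at 3.4 m: 10·log₁₀(10^(87.0/10)+10^(88.8/10)) = 91.003 dB SPL.
Then apply −20·log₁₀(11/3.4) = -10.198 dB → 80.80 dB SPL.

80.80 dB SPL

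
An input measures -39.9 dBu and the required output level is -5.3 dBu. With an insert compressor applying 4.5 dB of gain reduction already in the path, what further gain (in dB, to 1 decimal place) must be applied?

The required make-up gain is the shortfall in the dB sum.
G = -5.3 − (-39.9) + 4.5 = 39.1 dB.

39.1 dB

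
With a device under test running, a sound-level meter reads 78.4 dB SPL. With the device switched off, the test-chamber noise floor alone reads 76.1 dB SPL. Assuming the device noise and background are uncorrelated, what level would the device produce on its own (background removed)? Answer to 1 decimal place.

74.5 dB SPL

Remove the background by subtracting linear intensities:
L_src = 10·log₁₀(10^(78.4/10) − 10^(76.1/10)) = 10·log₁₀(28450000) = 74.5 dB SPL.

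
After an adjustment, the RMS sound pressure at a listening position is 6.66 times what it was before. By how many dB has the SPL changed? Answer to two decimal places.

Sound pressure is an amplitude quantity: ΔL = 20·log₁₀(p₂/p₁).
20·log₁₀(6.66) = 16.47 dB.

16.47 dB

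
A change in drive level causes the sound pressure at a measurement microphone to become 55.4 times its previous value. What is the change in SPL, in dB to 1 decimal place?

34.9 dB

SPL change from a pressure ratio uses the 20·log₁₀ form:
20·log₁₀(55.4) = 34.9 dB.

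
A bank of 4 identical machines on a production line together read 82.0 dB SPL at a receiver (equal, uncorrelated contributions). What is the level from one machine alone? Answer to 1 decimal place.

76.0 dB SPL

4 equal incoherent sources add 10·log₁₀(4) = 6.02 dB over one source.
L_one = 82.0 − 6.02 = 76.0 dB SPL.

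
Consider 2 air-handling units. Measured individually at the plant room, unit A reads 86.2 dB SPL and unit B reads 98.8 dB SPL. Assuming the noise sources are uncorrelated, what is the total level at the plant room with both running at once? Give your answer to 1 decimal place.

Incoherent sources sum as intensities:
L_total = 10·log₁₀(10^(86.2/10) + 10^(98.8/10)) = 10·log₁₀(8003000000) = 99.0 dB SPL.

99.0 dB SPL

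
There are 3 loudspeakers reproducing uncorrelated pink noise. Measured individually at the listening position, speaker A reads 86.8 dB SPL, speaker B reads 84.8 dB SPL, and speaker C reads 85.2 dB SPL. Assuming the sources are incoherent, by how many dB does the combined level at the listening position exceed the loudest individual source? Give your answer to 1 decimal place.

Add the sources as powers (linear), then convert back to dB:
L_total = 10·log₁₀(10^(86.8/10) + 10^(84.8/10) + 10^(85.2/10)) = 90.46 dB SPL.
Excess over the loudest (86.8 dB): 90.46 − 86.8 = 3.7 dB.

3.7 dB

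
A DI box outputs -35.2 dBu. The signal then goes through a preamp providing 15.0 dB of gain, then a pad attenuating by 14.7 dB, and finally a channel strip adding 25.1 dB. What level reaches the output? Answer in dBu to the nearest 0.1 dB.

-9.8 dBu

In dB, series stages simply add:
-35.2 + 15.0 − 14.7 + 25.1 = -9.8 dBu.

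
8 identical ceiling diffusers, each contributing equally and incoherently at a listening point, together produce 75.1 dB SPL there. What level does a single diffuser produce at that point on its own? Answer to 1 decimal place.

8 equal incoherent sources add 10·log₁₀(8) = 9.03 dB over one source.
L_one = 75.1 − 9.03 = 66.1 dB SPL.

66.1 dB SPL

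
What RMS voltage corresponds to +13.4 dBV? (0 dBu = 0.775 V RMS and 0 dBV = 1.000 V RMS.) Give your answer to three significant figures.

V = 1.000 V × 10^(+13.4/20).
= 1.000 × 4.677 = 4.68 V.

4.68 V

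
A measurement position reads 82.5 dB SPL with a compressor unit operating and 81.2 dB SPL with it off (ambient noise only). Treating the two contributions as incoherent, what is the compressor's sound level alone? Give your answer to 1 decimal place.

Subtract intensities: L_src = 10·log₁₀(10^(L_total/10) − 10^(L_bg/10)).
L_src = 10·log₁₀(10^(82.5/10) − 10^(81.2/10)) = 10·log₁₀(46000000) = 76.6 dB SPL.

76.6 dB SPL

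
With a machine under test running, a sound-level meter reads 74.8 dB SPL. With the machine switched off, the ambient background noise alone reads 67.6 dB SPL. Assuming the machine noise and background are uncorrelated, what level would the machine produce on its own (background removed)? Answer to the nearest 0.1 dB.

Remove the background by subtracting linear intensities:
L_src = 10·log₁₀(10^(74.8/10) − 10^(67.6/10)) = 10·log₁₀(24450000) = 73.9 dB SPL.

73.9 dB SPL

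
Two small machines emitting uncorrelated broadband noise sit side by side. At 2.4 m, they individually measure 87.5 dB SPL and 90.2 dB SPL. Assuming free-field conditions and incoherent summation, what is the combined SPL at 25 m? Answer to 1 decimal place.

71.7 dB SPL

Combined at 2.4 m: 10·log₁₀(10^(87.5/10)+10^(90.2/10)) = 92.07 dB SPL.
Then apply −20·log₁₀(25/2.4) = -20.35 dB → 71.7 dB SPL.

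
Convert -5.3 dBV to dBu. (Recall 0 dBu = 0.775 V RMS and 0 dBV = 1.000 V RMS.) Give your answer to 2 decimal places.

The offset between the scales is 20·log₁₀(0.775/1.000) = −2.214 dB.
So dBu = -5.3 + 2.214 = -3.09 dBu.

-3.09 dBu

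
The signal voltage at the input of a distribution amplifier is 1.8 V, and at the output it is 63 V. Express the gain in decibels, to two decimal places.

Voltage ratio → dB uses the 20·log₁₀ form:
20·log₁₀(63/1.8) = 20·log₁₀(35.00) = 30.88 dB.

30.88 dB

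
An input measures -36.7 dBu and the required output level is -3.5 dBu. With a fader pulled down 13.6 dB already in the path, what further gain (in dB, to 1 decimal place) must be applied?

46.8 dB

The required make-up gain is the shortfall in the dB sum.
G = -3.5 − (-36.7) + 13.6 = 46.8 dB.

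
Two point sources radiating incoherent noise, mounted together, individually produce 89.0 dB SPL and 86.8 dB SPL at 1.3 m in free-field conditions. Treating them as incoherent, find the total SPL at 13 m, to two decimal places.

71.05 dB SPL

Combined at 1.3 m: 10·log₁₀(10^(89.0/10)+10^(86.8/10)) = 91.048 dB SPL.
Then apply −20·log₁₀(13/1.3) = -20.000 dB → 71.05 dB SPL.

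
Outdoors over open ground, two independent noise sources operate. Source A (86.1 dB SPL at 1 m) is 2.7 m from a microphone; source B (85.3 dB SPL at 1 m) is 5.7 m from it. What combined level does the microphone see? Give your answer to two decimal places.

78.22 dB SPL

At the listener: L_A = 86.1 − 20·log₁₀(2.7) = 77.473 dB; L_B = 85.3 − 20·log₁₀(5.7) = 70.183 dB.
Combined: 10·log₁₀(10^(77.473/10)+10^(70.183/10)) = 78.22 dB SPL.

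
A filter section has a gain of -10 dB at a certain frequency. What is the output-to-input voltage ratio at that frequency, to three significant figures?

0.316

Voltage ratio = 10^(dB/20).
10^(-10/20) = 10^(-0.5000) = 0.316.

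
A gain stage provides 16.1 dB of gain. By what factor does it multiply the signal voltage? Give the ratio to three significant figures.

Voltage ratio = 10^(dB/20).
10^(16.1/20) = 10^(0.8050) = 6.38.

6.38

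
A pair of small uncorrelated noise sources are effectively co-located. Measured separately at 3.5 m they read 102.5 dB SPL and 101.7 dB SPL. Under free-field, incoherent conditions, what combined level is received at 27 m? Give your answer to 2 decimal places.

87.38 dB SPL

Combined at 3.5 m: 10·log₁₀(10^(102.5/10)+10^(101.7/10)) = 105.129 dB SPL.
Then apply −20·log₁₀(27/3.5) = -17.746 dB → 87.38 dB SPL.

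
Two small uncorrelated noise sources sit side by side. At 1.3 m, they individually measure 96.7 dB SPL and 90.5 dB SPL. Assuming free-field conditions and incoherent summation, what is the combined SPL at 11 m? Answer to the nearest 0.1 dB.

79.1 dB SPL

Combined at 1.3 m: 10·log₁₀(10^(96.7/10)+10^(90.5/10)) = 97.63 dB SPL.
Then apply −20·log₁₀(11/1.3) = -18.55 dB → 79.1 dB SPL.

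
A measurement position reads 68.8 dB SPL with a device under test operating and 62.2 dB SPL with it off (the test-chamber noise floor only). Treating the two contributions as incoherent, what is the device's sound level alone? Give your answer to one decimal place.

67.7 dB SPL

Subtract intensities: L_src = 10·log₁₀(10^(L_total/10) − 10^(L_bg/10)).
L_src = 10·log₁₀(10^(68.8/10) − 10^(62.2/10)) = 10·log₁₀(5926000) = 67.7 dB SPL.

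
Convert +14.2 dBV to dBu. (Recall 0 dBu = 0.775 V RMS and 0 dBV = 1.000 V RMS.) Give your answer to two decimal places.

+16.41 dBu

The offset between the scales is 20·log₁₀(0.775/1.000) = −2.214 dB.
So dBu = +14.2 + 2.214 = +16.41 dBu.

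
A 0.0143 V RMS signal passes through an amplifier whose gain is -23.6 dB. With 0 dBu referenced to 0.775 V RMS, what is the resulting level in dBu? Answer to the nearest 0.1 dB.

Input level: 20·log₁₀(0.0143/0.775) = -34.68 dBu.
Output: -34.68 − 23.6 = -58.3 dBu.

-58.3 dBu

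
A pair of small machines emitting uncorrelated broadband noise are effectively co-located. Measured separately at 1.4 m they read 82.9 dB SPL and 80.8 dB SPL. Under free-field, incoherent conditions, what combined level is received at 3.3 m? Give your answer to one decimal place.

Combined at 1.4 m: 10·log₁₀(10^(82.9/10)+10^(80.8/10)) = 84.99 dB SPL.
Then apply −20·log₁₀(3.3/1.4) = -7.45 dB → 77.5 dB SPL.

77.5 dB SPL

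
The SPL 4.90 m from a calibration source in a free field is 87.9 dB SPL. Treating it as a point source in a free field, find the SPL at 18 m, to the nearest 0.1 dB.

Free-field point source: level drops by 20·log₁₀ of the distance ratio.
ΔL = −20·log₁₀(18/4.90) = -11.30 dB, so L₂ = 87.9 + (-11.30) = 76.6 dB SPL.

76.6 dB SPL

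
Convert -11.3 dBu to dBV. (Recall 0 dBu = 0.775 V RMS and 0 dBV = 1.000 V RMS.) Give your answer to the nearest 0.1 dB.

-13.5 dBV

The offset between the scales is 20·log₁₀(0.775/1.000) = −2.214 dB.
So dBV = -11.3 − 2.214 = -13.5 dBV.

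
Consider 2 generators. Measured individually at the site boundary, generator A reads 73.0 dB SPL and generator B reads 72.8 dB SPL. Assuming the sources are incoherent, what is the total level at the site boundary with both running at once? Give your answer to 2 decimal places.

75.91 dB SPL

Add the sources as powers (linear), then convert back to dB:
L_total = 10·log₁₀(10^(73.0/10) + 10^(72.8/10)) = 10·log₁₀(39010000) = 75.91 dB SPL.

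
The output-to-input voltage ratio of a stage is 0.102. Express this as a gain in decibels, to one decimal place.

For a voltage ratio, dB = 20·log₁₀(V₂/V₁).
20·log₁₀(0.102) = -19.8 dB.

-19.8 dB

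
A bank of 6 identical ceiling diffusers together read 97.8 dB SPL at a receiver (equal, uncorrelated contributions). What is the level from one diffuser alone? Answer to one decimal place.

6 equal incoherent sources add 10·log₁₀(6) = 7.78 dB over one source.
L_one = 97.8 − 7.78 = 90.0 dB SPL.

90.0 dB SPL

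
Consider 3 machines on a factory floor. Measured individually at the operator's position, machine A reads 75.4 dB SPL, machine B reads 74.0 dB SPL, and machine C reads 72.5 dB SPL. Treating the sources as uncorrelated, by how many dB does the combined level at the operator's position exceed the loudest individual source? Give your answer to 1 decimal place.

3.5 dB

Uncorrelated sources add in intensity (power), not in dB.
L_total = 10·log₁₀(10^(75.4/10) + 10^(74.0/10) + 10^(72.5/10)) = 78.90 dB SPL.
Excess over the loudest (75.4 dB): 78.90 − 75.4 = 3.5 dB.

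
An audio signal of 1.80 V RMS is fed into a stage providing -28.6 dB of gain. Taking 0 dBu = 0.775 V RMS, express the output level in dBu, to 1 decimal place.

-21.3 dBu

Input level: 20·log₁₀(1.80/0.775) = 7.32 dBu.
Output: 7.32 − 28.6 = -21.3 dBu.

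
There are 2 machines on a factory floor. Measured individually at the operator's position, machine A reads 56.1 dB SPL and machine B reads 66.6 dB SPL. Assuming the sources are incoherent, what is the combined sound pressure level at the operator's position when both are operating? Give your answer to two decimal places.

66.97 dB SPL

Add the sources as powers (linear), then convert back to dB:
L_total = 10·log₁₀(10^(56.1/10) + 10^(66.6/10)) = 10·log₁₀(4978000) = 66.97 dB SPL.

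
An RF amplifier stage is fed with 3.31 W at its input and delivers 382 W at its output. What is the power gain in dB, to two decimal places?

Power ratio → dB uses the 10·log₁₀ form:
10·log₁₀(382/3.31) = 10·log₁₀(115.4) = 20.62 dB.

20.62 dB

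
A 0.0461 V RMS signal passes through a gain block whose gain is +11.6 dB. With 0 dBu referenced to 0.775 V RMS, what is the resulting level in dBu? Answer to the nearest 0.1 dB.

Input level: 20·log₁₀(0.0461/0.775) = -24.51 dBu.
Output: -24.51 + 11.6 = -12.9 dBu.

-12.9 dBu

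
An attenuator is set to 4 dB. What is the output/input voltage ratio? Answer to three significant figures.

Voltage ratio = 10^(dB/20).
10^(-4/20) = 10^(-0.2000) = 0.631.

0.631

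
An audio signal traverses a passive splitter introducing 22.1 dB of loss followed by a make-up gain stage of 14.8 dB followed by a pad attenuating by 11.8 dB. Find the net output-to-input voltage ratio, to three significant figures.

0.111

Net gain = (−22.1) + 14.8 + (−11.8) = -19.1 dB.
Voltage ratio = 10^(-19.1/20) = 0.111.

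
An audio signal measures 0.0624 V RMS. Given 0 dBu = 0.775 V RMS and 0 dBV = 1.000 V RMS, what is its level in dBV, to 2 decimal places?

-24.10 dBV

dBV = 20·log₁₀(V / 1.000 V).
20·log₁₀(0.0624/1.000) = -24.10 dBV.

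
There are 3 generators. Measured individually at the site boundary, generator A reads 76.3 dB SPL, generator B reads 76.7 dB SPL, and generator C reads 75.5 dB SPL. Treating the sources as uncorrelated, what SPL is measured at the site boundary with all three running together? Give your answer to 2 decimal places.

80.97 dB SPL

Add the sources as powers (linear), then convert back to dB:
L_total = 10·log₁₀(10^(76.3/10) + 10^(76.7/10) + 10^(75.5/10)) = 10·log₁₀(124900000) = 80.97 dB SPL.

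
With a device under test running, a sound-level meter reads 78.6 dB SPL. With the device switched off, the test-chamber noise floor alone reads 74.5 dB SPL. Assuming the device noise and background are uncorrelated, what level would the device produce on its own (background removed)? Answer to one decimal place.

76.5 dB SPL

Remove the background by subtracting linear intensities:
L_src = 10·log₁₀(10^(78.6/10) − 10^(74.5/10)) = 10·log₁₀(44260000) = 76.5 dB SPL.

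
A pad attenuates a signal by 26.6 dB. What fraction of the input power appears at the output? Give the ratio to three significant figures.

0.00219

Power ratio = 10^(dB/10).
10^(-26.6/10) = 10^(-2.660) = 0.00219.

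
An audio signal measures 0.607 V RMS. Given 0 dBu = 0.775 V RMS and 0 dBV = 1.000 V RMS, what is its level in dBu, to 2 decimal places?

-2.12 dBu

dBu = 20·log₁₀(V / 0.775 V).
20·log₁₀(0.607/0.775) = -2.12 dBu.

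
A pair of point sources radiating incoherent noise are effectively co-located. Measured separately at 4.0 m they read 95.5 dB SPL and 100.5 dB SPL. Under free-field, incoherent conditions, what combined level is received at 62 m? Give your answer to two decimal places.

Combined at 4.0 m: 10·log₁₀(10^(95.5/10)+10^(100.5/10)) = 101.693 dB SPL.
Then apply −20·log₁₀(62/4.0) = -23.807 dB → 77.89 dB SPL.

77.89 dB SPL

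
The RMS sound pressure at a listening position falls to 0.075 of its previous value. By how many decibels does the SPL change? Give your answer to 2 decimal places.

SPL change from a pressure ratio uses the 20·log₁₀ form:
20·log₁₀(0.075) = -22.50 dB.

-22.50 dB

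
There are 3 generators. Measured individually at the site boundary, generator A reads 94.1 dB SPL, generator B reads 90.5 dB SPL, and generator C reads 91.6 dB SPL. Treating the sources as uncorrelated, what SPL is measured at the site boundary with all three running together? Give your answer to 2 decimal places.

97.11 dB SPL

Add the sources as powers (linear), then convert back to dB:
L_total = 10·log₁₀(10^(94.1/10) + 10^(90.5/10) + 10^(91.6/10)) = 10·log₁₀(5138000000) = 97.11 dB SPL.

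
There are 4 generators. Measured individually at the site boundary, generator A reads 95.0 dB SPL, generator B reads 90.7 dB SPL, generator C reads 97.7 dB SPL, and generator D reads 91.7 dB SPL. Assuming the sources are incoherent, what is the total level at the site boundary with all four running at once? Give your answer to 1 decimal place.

Incoherent sources sum as intensities:
L_total = 10·log₁₀(10^(95.0/10) + 10^(90.7/10) + 10^(97.7/10) + 10^(91.7/10)) = 10·log₁₀(11705000000) = 100.7 dB SPL.

100.7 dB SPL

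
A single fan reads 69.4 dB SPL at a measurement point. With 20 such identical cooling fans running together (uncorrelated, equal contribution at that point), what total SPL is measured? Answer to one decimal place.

20 equal incoherent sources raise the level by 10·log₁₀(20) = 13.01 dB.
L_total = 69.4 + 13.01 = 82.4 dB SPL.

82.4 dB SPL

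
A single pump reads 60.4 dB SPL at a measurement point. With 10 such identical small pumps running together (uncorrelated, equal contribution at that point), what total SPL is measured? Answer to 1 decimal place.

70.4 dB SPL

10 equal incoherent sources raise the level by 10·log₁₀(10) = 10.00 dB.
L_total = 60.4 + 10.00 = 70.4 dB SPL.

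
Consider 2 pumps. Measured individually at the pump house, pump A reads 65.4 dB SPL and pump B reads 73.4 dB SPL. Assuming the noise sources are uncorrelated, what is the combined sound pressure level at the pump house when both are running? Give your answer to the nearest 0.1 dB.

74.0 dB SPL

Add the sources as powers (linear), then convert back to dB:
L_total = 10·log₁₀(10^(65.4/10) + 10^(73.4/10)) = 10·log₁₀(25340000) = 74.0 dB SPL.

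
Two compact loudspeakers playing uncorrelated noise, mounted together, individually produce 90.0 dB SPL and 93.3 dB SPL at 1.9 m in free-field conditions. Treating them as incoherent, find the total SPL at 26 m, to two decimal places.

72.24 dB SPL

Combined at 1.9 m: 10·log₁₀(10^(90.0/10)+10^(93.3/10)) = 94.966 dB SPL.
Then apply −20·log₁₀(26/1.9) = -22.724 dB → 72.24 dB SPL.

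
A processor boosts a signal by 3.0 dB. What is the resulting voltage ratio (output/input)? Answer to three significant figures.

Voltage ratio = 10^(dB/20).
10^(3.0/20) = 10^(0.1500) = 1.41.

1.41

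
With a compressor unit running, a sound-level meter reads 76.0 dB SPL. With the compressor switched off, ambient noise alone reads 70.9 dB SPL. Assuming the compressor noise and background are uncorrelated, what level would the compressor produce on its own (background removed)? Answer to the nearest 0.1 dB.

74.4 dB SPL

Background correction is a power subtraction:
L_src = 10·log₁₀(10^(76.0/10) − 10^(70.9/10)) = 10·log₁₀(27510000) = 74.4 dB SPL.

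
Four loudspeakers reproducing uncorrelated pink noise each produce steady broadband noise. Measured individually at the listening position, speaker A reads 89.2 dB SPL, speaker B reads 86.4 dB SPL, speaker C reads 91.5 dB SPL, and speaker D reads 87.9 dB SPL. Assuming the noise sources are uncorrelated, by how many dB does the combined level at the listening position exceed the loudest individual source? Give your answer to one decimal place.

3.7 dB

Uncorrelated sources add in intensity (power), not in dB.
L_total = 10·log₁₀(10^(89.2/10) + 10^(86.4/10) + 10^(91.5/10) + 10^(87.9/10)) = 95.18 dB SPL.
Excess over the loudest (91.5 dB): 95.18 − 91.5 = 3.7 dB.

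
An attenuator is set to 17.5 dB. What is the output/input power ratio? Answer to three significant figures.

Power ratio = 10^(dB/10).
10^(-17.5/10) = 10^(-1.750) = 0.0178.

0.0178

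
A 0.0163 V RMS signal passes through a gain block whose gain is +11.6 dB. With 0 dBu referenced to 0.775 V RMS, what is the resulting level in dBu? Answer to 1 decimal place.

-21.9 dBu

Input level: 20·log₁₀(0.0163/0.775) = -33.54 dBu.
Output: -33.54 + 11.6 = -21.9 dBu.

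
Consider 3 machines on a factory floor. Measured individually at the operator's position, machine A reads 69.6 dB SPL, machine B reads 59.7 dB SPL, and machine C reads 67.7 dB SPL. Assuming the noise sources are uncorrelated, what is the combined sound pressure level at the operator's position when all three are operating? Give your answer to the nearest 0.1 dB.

Uncorrelated sources add in intensity (power), not in dB.
L_total = 10·log₁₀(10^(69.6/10) + 10^(59.7/10) + 10^(67.7/10)) = 10·log₁₀(15940000) = 72.0 dB SPL.

72.0 dB SPL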